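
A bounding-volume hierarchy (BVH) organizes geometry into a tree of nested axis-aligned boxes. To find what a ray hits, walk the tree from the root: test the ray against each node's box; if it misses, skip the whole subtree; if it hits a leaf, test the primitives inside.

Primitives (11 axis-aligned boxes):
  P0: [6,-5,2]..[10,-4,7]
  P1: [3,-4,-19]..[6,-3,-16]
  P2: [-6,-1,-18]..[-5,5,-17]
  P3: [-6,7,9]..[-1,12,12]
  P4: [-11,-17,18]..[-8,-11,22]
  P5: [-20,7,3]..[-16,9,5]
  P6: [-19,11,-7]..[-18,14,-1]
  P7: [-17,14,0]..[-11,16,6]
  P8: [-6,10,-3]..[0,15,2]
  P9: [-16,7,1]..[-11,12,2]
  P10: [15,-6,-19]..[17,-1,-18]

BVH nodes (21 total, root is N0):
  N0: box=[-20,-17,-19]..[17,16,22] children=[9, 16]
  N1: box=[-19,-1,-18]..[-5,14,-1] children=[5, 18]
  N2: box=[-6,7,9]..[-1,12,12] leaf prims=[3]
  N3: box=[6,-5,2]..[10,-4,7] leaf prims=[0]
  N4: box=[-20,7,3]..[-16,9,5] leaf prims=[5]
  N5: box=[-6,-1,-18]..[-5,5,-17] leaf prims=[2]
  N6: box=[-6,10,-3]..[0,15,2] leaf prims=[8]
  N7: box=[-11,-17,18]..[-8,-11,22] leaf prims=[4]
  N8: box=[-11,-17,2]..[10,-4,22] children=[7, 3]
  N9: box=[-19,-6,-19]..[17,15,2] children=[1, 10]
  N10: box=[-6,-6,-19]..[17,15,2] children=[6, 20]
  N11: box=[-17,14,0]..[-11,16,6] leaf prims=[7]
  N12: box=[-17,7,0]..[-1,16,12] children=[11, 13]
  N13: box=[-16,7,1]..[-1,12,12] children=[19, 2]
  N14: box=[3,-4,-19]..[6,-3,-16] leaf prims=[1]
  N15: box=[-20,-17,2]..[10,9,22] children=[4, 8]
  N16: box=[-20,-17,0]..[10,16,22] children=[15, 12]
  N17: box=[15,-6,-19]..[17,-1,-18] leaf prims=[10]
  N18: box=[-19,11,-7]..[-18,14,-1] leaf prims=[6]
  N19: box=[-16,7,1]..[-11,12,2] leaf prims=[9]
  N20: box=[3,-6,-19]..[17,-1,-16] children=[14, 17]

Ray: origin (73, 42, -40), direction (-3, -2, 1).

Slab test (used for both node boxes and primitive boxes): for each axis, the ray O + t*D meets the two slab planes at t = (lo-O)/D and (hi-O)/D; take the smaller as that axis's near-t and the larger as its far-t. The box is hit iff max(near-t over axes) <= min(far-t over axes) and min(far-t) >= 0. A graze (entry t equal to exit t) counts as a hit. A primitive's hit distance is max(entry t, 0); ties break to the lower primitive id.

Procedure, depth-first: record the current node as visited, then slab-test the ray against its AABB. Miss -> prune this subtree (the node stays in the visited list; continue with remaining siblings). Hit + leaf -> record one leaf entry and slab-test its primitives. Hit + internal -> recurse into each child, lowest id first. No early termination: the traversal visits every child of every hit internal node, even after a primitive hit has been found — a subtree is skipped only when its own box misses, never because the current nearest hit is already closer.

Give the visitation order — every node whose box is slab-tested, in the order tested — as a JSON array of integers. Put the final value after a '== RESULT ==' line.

Walk:
N0 x:[56/3,31] y:[13,59/2] z:[21,62] -> hit [21,59/2], descend [9, 16]
  N9 x:[56/3,92/3] y:[27/2,24] z:[21,42] -> hit [21,24], descend [1, 10]
    N1 x:[26,92/3] y:[14,43/2] z:[22,39] -> miss, prune
    N10 x:[56/3,79/3] y:[27/2,24] z:[21,42] -> hit [21,24], descend [6, 20]
      N6 x:[73/3,79/3] y:[27/2,16] z:[37,42] -> miss, prune
      N20 x:[56/3,70/3] y:[43/2,24] z:[21,24] -> hit [43/2,70/3], descend [14, 17]
        N14 x:[67/3,70/3] y:[45/2,23] z:[21,24] -> hit [45/2,23] leaf, test {P1@t=45/2}
        N17 x:[56/3,58/3] y:[43/2,24] z:[21,22] -> miss, prune
  N16 x:[21,31] y:[13,59/2] z:[40,62] -> miss, prune

order=[0, 9, 1, 10, 6, 20, 14, 17, 16]  |boxes|=9  |leaves|=1  hit=P1

== RESULT ==
[0, 9, 1, 10, 6, 20, 14, 17, 16]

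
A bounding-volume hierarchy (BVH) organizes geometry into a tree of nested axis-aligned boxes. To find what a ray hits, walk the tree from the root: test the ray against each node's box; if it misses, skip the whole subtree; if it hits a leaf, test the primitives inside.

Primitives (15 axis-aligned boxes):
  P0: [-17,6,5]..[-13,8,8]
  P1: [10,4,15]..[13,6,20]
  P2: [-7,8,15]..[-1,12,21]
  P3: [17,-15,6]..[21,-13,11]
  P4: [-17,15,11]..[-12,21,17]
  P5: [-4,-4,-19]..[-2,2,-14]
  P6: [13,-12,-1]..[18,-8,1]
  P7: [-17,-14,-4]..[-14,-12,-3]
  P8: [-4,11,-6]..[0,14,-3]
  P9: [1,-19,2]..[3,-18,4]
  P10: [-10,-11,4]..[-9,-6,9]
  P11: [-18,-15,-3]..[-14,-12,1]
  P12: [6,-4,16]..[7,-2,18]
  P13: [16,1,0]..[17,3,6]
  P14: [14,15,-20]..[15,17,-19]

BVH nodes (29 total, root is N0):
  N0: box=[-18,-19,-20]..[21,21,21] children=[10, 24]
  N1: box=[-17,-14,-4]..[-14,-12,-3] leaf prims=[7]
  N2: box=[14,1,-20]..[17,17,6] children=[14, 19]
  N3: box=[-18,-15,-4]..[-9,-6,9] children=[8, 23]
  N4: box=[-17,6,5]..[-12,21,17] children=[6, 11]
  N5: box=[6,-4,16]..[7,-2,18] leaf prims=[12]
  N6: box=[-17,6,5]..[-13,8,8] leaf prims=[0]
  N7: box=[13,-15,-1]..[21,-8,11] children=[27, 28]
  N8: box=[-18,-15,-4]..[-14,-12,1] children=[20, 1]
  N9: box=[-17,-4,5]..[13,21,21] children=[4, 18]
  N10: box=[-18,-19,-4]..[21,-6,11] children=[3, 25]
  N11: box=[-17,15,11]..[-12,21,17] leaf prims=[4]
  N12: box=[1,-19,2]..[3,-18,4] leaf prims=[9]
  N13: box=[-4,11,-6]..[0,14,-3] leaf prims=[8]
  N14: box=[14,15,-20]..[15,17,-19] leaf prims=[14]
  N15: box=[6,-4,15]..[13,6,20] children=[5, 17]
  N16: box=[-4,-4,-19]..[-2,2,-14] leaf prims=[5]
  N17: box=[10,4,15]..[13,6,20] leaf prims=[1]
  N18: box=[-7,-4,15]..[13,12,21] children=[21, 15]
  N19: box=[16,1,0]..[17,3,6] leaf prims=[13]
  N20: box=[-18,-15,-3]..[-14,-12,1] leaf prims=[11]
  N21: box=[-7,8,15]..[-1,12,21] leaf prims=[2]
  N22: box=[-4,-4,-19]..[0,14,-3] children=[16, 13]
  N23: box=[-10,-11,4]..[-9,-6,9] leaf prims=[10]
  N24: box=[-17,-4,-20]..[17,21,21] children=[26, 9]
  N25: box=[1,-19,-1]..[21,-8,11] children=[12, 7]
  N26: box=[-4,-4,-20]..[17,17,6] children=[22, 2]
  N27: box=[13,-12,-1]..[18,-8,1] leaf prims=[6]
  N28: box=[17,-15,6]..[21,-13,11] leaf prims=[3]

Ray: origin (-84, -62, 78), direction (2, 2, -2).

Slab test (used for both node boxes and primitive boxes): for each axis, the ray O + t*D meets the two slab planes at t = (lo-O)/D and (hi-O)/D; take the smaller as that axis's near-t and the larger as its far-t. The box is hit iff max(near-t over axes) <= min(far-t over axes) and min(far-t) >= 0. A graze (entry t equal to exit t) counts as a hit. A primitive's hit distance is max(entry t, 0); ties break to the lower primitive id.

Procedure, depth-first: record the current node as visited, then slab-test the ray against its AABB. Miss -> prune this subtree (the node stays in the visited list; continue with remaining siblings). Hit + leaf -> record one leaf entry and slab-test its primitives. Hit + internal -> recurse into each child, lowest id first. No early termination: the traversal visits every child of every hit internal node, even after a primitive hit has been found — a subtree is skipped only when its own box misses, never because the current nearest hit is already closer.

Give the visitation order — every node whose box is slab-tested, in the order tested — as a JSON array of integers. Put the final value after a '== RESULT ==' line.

Walk:
N0 x:[33,105/2] y:[43/2,83/2] z:[57/2,49] -> hit [33,83/2], descend [10, 24]
  N10 x:[33,105/2] y:[43/2,28] z:[67/2,41] -> miss, prune
  N24 x:[67/2,101/2] y:[29,83/2] z:[57/2,49] -> hit [67/2,83/2], descend [9, 26]
    N9 x:[67/2,97/2] y:[29,83/2] z:[57/2,73/2] -> hit [67/2,73/2], descend [4, 18]
      N4 x:[67/2,36] y:[34,83/2] z:[61/2,73/2] -> hit [34,36], descend [6, 11]
        N6 x:[67/2,71/2] y:[34,35] z:[35,73/2] -> hit [35,35] leaf, test {P0@t=35}
        N11 x:[67/2,36] y:[77/2,83/2] z:[61/2,67/2] -> miss, prune
      N18 x:[77/2,97/2] y:[29,37] z:[57/2,63/2] -> miss, prune
    N26 x:[40,101/2] y:[29,79/2] z:[36,49] -> miss, prune

order=[0, 10, 24, 9, 4, 6, 11, 18, 26]  |boxes|=9  |leaves|=1  hit=P0

== RESULT ==
[0, 10, 24, 9, 4, 6, 11, 18, 26]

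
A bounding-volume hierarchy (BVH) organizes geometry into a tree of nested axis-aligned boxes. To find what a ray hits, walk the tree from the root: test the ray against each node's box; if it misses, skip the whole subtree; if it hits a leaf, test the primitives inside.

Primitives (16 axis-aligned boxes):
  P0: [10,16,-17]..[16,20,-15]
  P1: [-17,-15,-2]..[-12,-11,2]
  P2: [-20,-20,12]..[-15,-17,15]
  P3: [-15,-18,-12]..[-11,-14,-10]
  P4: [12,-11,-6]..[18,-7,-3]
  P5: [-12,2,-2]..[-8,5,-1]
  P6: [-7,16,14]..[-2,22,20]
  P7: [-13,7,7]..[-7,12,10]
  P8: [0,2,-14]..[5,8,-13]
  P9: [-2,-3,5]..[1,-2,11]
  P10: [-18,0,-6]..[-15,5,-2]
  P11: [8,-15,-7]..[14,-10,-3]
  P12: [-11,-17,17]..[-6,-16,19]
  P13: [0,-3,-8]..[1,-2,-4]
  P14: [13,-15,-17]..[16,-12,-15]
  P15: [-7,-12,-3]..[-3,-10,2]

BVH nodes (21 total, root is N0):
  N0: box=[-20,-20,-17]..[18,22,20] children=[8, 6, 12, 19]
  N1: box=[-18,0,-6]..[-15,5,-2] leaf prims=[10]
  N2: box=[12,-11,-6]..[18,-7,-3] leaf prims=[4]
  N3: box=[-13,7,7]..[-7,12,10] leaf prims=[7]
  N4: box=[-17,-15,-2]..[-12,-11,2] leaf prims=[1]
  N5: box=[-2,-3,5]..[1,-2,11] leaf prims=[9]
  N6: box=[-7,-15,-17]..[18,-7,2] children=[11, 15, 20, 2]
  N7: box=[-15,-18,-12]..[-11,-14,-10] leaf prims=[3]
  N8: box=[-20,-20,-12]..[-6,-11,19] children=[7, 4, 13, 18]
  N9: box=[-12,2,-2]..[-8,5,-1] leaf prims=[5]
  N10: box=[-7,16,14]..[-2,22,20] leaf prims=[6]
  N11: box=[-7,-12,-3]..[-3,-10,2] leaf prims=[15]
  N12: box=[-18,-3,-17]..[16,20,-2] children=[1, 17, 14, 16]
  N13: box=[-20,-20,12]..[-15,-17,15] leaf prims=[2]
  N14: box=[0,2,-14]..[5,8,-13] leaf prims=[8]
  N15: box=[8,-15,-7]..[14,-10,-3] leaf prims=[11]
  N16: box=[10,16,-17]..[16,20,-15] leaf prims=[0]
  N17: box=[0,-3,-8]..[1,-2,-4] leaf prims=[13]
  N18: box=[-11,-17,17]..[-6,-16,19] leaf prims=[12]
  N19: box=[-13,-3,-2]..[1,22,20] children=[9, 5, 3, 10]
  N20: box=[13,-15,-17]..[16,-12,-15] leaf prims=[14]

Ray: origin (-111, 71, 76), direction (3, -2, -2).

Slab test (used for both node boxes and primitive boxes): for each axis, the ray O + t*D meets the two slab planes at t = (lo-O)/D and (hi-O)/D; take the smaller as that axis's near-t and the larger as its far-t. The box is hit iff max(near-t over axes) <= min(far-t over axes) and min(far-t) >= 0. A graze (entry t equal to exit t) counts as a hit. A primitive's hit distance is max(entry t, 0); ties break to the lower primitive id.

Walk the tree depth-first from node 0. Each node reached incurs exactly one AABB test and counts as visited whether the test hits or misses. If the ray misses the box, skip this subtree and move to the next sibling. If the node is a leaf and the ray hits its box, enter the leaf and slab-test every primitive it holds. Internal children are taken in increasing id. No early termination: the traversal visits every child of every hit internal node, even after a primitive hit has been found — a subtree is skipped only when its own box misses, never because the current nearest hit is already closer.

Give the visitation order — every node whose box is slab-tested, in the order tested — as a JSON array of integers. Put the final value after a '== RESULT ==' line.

Walk:
N0 x:[91/3,43] y:[49/2,91/2] z:[28,93/2] -> hit [91/3,43], descend [6, 8, 12, 19]
  N6 x:[104/3,43] y:[39,43] z:[37,93/2] -> hit [39,43], descend [2, 11, 15, 20]
    N2 x:[41,43] y:[39,41] z:[79/2,41] -> hit [41,41] leaf, test {P4@t=41}
    N11 x:[104/3,36] y:[81/2,83/2] z:[37,79/2] -> miss, prune
    N15 x:[119/3,125/3] y:[81/2,43] z:[79/2,83/2] -> hit [81/2,83/2] leaf, test {P11@t=81/2}
    N20 x:[124/3,127/3] y:[83/2,43] z:[91/2,93/2] -> miss, prune
  N8 x:[91/3,35] y:[41,91/2] z:[57/2,44] -> miss, prune
  N12 x:[31,127/3] y:[51/2,37] z:[39,93/2] -> miss, prune
  N19 x:[98/3,112/3] y:[49/2,37] z:[28,39] -> hit [98/3,37], descend [3, 5, 9, 10]
    N3 x:[98/3,104/3] y:[59/2,32] z:[33,69/2] -> miss, prune
    N5 x:[109/3,112/3] y:[73/2,37] z:[65/2,71/2] -> miss, prune
    N9 x:[33,103/3] y:[33,69/2] z:[77/2,39] -> miss, prune
    N10 x:[104/3,109/3] y:[49/2,55/2] z:[28,31] -> miss, prune

13 AABB tests over nodes [0, 6, 2, 11, 15, 20, 8, 12, 19, 3, 5, 9, 10]; 2 leaves entered; closest P11.

== RESULT ==
[0, 6, 2, 11, 15, 20, 8, 12, 19, 3, 5, 9, 10]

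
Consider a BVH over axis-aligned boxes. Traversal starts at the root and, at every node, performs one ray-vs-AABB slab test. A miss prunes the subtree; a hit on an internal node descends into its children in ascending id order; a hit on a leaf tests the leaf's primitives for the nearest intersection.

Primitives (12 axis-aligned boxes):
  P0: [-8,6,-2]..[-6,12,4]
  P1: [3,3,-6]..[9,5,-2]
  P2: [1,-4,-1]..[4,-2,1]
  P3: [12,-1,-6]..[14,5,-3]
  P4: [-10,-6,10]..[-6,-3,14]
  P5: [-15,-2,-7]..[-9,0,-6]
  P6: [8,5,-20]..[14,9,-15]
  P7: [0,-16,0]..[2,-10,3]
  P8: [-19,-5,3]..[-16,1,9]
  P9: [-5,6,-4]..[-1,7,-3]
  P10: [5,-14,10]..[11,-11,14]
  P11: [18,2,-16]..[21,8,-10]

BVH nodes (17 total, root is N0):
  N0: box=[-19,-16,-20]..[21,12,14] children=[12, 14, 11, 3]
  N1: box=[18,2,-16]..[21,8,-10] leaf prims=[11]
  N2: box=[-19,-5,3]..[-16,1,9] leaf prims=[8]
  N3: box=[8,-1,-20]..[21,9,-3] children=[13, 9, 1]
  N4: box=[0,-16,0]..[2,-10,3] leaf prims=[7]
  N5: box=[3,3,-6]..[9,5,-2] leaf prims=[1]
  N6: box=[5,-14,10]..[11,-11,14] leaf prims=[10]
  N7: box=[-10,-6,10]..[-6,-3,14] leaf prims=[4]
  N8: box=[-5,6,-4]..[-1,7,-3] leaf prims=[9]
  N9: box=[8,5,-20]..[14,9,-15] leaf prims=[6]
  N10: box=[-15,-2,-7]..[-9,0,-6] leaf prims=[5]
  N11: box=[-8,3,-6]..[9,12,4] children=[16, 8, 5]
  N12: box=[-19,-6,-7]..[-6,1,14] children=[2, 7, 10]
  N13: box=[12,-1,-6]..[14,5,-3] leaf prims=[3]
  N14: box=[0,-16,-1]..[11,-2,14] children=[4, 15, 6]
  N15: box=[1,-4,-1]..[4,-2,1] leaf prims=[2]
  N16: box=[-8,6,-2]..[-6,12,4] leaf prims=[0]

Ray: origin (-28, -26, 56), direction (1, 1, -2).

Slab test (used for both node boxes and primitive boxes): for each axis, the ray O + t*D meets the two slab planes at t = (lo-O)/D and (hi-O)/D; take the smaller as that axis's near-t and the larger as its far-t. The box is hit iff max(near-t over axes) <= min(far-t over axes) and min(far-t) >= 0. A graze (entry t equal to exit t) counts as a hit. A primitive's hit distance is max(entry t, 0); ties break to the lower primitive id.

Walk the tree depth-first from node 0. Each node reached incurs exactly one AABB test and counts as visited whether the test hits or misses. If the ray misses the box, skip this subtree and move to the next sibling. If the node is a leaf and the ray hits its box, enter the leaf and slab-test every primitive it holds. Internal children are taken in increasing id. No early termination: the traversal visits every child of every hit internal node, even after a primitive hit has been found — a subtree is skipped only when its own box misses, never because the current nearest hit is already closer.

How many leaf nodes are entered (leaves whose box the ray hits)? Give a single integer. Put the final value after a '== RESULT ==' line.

Traverse from the root:
N0 x:[9,49] y:[10,38] z:[21,38] -> hit [21,38], descend [3, 11, 12, 14]
  N3 x:[36,49] y:[25,35] z:[59/2,38] -> miss, prune
  N11 x:[20,37] y:[29,38] z:[26,31] -> hit [29,31], descend [5, 8, 16]
    N5 x:[31,37] y:[29,31] z:[29,31] -> hit [31,31] leaf, test {P1@t=31}
    N8 x:[23,27] y:[32,33] z:[59/2,30] -> miss, prune
    N16 x:[20,22] y:[32,38] z:[26,29] -> miss, prune
  N12 x:[9,22] y:[20,27] z:[21,63/2] -> hit [21,22], descend [2, 7, 10]
    N2 x:[9,12] y:[21,27] z:[47/2,53/2] -> miss, prune
    N7 x:[18,22] y:[20,23] z:[21,23] -> hit [21,22] leaf, test {P4@t=21}
    N10 x:[13,19] y:[24,26] z:[31,63/2] -> miss, prune
  N14 x:[28,39] y:[10,24] z:[21,57/2] -> miss, prune

11 AABB tests over nodes [0, 3, 11, 5, 8, 16, 12, 2, 7, 10, 14]; 2 leaves entered; closest P4.

== RESULT ==
2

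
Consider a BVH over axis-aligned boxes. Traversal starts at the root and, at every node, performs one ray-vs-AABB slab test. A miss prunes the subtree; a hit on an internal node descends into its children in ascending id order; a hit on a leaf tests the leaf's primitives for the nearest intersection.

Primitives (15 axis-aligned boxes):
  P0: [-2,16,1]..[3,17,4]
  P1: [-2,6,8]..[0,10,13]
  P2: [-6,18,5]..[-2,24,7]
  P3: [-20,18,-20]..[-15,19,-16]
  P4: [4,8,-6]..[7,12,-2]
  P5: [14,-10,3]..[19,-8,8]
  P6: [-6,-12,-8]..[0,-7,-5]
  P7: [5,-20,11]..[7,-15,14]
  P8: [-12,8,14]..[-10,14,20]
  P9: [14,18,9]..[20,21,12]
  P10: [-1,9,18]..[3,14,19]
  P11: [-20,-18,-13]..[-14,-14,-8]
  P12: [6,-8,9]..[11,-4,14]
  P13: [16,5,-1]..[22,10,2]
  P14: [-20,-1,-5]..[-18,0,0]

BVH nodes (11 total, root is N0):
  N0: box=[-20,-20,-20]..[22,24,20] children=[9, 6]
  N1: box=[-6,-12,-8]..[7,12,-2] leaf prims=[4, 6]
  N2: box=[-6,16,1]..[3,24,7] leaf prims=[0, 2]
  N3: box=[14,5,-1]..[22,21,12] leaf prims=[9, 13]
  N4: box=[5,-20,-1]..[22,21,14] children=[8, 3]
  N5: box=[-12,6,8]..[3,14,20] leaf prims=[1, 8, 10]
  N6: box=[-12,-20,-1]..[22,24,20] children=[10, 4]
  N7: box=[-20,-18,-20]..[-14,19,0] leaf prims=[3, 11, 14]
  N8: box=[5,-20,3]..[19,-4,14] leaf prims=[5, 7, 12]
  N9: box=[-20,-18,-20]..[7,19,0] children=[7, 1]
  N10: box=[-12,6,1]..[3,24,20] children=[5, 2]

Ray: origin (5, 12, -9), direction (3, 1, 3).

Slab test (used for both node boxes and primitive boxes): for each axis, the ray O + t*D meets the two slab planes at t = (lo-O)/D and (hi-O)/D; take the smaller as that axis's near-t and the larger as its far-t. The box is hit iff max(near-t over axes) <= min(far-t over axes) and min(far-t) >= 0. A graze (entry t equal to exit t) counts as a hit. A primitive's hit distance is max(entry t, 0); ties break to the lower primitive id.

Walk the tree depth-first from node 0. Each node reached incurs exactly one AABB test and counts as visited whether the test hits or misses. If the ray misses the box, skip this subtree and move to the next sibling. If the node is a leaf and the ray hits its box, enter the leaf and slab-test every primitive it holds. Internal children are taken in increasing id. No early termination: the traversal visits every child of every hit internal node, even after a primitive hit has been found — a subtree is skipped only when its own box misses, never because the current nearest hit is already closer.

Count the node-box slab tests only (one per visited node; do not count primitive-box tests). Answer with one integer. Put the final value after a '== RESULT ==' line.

Walk:
N0 x:[-25/3,17/3] y:[-32,12] z:[-11/3,29/3] -> hit [-11/3,17/3], descend [6, 9]
  N6 x:[-17/3,17/3] y:[-32,12] z:[8/3,29/3] -> hit [8/3,17/3], descend [4, 10]
    N4 x:[0,17/3] y:[-32,9] z:[8/3,23/3] -> hit [8/3,17/3], descend [3, 8]
      N3 x:[3,17/3] y:[-7,9] z:[8/3,7] -> hit [3,17/3] leaf, test {P9(miss), P13(miss)}
      N8 x:[0,14/3] y:[-32,-16] z:[4,23/3] -> miss, prune
    N10 x:[-17/3,-2/3] y:[-6,12] z:[10/3,29/3] -> miss, prune
  N9 x:[-25/3,2/3] y:[-30,7] z:[-11/3,3] -> hit [-11/3,2/3], descend [1, 7]
    N1 x:[-11/3,2/3] y:[-24,0] z:[1/3,7/3] -> miss, prune
    N7 x:[-25/3,-19/3] y:[-30,7] z:[-11/3,3] -> miss, prune

Visited [0, 6, 4, 3, 8, 10, 9, 1, 7]. Tests: 9 box, 1 leaf. Nearest: miss.

== RESULT ==
9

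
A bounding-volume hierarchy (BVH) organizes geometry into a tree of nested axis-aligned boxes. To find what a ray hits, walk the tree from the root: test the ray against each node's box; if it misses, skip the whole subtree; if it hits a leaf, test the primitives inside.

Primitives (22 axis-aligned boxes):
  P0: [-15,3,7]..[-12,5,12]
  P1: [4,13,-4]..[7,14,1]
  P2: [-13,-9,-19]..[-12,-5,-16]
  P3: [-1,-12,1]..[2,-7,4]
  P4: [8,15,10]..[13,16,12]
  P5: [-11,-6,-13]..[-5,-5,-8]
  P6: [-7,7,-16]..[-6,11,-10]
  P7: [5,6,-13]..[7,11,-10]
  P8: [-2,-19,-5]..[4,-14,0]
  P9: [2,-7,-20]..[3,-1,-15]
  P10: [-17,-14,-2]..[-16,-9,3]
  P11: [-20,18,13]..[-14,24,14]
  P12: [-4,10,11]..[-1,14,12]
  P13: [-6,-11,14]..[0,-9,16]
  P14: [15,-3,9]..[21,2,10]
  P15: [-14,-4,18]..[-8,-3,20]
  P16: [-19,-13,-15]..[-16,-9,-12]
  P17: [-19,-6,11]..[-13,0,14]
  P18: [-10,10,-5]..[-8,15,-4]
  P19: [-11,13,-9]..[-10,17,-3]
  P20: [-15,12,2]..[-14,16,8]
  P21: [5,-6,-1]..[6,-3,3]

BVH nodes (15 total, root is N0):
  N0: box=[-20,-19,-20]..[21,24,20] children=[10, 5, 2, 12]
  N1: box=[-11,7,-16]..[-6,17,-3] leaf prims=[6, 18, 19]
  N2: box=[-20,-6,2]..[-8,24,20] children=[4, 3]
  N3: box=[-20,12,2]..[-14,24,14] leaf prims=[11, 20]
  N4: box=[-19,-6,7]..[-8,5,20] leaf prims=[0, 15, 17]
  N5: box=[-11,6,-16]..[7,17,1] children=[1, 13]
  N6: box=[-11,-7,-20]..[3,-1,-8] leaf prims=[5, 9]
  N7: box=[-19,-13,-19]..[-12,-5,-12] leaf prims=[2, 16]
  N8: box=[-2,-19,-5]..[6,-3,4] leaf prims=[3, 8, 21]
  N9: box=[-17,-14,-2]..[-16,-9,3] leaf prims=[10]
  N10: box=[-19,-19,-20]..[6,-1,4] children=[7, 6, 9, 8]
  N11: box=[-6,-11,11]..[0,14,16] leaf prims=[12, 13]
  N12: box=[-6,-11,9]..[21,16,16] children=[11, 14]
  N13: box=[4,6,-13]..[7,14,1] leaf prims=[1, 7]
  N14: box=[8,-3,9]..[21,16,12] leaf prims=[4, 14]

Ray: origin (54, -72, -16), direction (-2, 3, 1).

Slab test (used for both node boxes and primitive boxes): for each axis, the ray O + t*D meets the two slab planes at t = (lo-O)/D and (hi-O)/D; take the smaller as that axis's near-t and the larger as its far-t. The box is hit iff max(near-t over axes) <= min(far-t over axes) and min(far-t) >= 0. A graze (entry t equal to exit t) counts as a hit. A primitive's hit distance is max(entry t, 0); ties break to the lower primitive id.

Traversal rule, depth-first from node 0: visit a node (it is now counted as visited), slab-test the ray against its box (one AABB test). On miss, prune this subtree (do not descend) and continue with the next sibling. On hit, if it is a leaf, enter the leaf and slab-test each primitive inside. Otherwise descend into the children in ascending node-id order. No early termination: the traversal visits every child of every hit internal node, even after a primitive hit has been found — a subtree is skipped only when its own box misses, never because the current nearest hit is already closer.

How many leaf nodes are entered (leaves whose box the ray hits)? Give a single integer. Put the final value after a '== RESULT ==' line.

Walk:
N0 x:[33/2,37] y:[53/3,32] z:[-4,36] -> hit [53/3,32], descend [2, 5, 10, 12]
  N2 x:[31,37] y:[22,32] z:[18,36] -> hit [31,32], descend [3, 4]
    N3 x:[34,37] y:[28,32] z:[18,30] -> miss, prune
    N4 x:[31,73/2] y:[22,77/3] z:[23,36] -> miss, prune
  N5 x:[47/2,65/2] y:[26,89/3] z:[0,17] -> miss, prune
  N10 x:[24,73/2] y:[53/3,71/3] z:[-4,20] -> miss, prune
  N12 x:[33/2,30] y:[61/3,88/3] z:[25,32] -> hit [25,88/3], descend [11, 14]
    N11 x:[27,30] y:[61/3,86/3] z:[27,32] -> hit [27,86/3] leaf, test {P12@t=55/2, P13(miss)}
    N14 x:[33/2,23] y:[23,88/3] z:[25,28] -> miss, prune

Visited [0, 2, 3, 4, 5, 10, 12, 11, 14]. Tests: 9 box, 1 leaf. Nearest: P12.

== RESULT ==
1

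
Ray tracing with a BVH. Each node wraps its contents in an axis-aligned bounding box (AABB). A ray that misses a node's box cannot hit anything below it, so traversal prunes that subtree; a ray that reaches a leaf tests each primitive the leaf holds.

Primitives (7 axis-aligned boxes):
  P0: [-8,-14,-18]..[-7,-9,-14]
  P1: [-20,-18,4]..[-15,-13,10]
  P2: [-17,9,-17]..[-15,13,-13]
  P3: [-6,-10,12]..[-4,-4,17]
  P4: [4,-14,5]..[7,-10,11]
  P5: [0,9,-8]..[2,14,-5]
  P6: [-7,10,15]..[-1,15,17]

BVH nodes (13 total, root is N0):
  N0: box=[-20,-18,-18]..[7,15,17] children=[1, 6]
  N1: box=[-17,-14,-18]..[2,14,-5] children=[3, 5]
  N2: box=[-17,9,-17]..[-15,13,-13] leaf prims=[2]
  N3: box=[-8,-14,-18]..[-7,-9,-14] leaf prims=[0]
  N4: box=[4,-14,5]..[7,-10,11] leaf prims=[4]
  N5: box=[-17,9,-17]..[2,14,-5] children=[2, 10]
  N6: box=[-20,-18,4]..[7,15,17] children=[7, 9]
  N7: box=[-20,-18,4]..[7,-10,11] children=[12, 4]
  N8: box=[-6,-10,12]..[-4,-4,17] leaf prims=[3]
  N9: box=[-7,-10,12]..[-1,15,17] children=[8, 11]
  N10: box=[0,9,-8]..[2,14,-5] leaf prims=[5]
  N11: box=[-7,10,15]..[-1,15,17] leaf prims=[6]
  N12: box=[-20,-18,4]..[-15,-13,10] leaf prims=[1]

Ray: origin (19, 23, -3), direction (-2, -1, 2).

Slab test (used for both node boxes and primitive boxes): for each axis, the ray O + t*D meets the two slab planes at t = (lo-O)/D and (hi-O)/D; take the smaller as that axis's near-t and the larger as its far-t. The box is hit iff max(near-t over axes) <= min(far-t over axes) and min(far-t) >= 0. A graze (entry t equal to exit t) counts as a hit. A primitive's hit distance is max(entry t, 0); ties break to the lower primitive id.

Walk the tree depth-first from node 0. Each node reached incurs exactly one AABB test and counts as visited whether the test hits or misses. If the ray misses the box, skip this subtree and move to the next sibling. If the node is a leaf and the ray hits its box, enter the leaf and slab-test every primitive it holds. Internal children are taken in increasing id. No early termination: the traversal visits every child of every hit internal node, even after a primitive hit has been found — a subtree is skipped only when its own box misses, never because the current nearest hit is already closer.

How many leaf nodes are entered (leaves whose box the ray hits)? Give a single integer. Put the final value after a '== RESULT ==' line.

Trace the traversal:
N0 x:[6,39/2] y:[8,41] z:[-15/2,10] -> hit [8,10], descend [1, 6]
  N1 x:[17/2,18] y:[9,37] z:[-15/2,-1] -> miss, prune
  N6 x:[6,39/2] y:[8,41] z:[7/2,10] -> hit [8,10], descend [7, 9]
    N7 x:[6,39/2] y:[33,41] z:[7/2,7] -> miss, prune
    N9 x:[10,13] y:[8,33] z:[15/2,10] -> hit [10,10], descend [8, 11]
      N8 x:[23/2,25/2] y:[27,33] z:[15/2,10] -> miss, prune
      N11 x:[10,13] y:[8,13] z:[9,10] -> hit [10,10] leaf, test {P6@t=10}

Visited [0, 1, 6, 7, 9, 8, 11]. Tests: 7 box, 1 leaf. Nearest: P6.

== RESULT ==
1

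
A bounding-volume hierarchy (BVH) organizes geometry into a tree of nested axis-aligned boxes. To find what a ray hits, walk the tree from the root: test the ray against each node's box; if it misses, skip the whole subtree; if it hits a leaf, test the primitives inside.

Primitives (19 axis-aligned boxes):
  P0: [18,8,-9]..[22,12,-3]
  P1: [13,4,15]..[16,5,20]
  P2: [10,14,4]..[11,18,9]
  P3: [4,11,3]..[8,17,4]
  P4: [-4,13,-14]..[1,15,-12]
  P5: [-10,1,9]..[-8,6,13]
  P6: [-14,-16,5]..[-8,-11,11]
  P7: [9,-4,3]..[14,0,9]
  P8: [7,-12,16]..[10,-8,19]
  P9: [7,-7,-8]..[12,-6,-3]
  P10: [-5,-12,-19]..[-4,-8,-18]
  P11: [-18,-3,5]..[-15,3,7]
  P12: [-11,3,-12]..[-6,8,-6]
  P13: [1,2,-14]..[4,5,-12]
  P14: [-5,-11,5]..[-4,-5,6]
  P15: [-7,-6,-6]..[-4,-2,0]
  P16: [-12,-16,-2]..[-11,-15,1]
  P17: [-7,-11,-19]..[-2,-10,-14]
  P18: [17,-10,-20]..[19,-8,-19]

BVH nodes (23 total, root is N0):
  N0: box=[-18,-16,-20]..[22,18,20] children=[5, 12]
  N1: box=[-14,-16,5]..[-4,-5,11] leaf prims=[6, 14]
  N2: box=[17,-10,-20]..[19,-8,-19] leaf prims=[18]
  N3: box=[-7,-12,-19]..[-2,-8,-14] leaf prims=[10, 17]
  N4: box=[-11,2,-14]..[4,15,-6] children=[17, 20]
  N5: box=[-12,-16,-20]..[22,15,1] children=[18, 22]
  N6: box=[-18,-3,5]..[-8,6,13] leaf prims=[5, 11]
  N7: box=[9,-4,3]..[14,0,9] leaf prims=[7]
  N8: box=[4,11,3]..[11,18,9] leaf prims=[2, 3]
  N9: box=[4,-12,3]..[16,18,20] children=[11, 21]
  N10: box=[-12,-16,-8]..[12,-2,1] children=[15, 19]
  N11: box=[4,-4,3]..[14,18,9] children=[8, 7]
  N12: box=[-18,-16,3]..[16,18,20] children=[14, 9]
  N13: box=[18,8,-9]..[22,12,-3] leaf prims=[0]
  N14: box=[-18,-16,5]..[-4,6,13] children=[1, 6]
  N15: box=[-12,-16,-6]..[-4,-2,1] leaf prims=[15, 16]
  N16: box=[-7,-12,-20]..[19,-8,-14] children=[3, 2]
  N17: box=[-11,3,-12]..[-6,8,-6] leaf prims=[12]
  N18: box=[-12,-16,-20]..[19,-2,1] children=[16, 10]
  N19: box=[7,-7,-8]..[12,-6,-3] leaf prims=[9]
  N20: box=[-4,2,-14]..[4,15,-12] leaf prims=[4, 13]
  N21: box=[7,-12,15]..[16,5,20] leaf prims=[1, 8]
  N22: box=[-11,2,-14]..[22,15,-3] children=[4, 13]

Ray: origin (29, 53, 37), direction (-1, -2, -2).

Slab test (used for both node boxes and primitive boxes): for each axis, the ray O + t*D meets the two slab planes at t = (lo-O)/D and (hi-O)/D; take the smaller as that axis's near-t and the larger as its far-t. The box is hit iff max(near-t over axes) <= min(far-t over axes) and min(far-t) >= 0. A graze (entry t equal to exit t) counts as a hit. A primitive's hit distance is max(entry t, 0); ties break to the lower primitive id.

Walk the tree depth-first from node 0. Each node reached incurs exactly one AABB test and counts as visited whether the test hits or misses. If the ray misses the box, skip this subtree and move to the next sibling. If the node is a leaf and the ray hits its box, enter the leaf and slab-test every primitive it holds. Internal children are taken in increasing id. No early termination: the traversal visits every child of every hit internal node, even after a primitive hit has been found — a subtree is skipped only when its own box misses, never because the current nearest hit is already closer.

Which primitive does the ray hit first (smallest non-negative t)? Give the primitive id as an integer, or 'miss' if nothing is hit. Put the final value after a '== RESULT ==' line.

Walk:
N0 x:[7,47] y:[35/2,69/2] z:[17/2,57/2] -> hit [35/2,57/2], descend [5, 12]
  N5 x:[7,41] y:[19,69/2] z:[18,57/2] -> hit [19,57/2], descend [18, 22]
    N18 x:[10,41] y:[55/2,69/2] z:[18,57/2] -> hit [55/2,57/2], descend [10, 16]
      N10 x:[17,41] y:[55/2,69/2] z:[18,45/2] -> miss, prune
      N16 x:[10,36] y:[61/2,65/2] z:[51/2,57/2] -> miss, prune
    N22 x:[7,40] y:[19,51/2] z:[20,51/2] -> hit [20,51/2], descend [4, 13]
      N4 x:[25,40] y:[19,51/2] z:[43/2,51/2] -> hit [25,51/2], descend [17, 20]
        N17 x:[35,40] y:[45/2,25] z:[43/2,49/2] -> miss, prune
        N20 x:[25,33] y:[19,51/2] z:[49/2,51/2] -> hit [25,51/2] leaf, test {P4(miss), P13@t=25}
      N13 x:[7,11] y:[41/2,45/2] z:[20,23] -> miss, prune
  N12 x:[13,47] y:[35/2,69/2] z:[17/2,17] -> miss, prune

Summary -> nodes [0, 5, 18, 10, 16, 22, 4, 17, 20, 13, 12]; box-tests=11; leaf-entries=1; first=P13

== RESULT ==
13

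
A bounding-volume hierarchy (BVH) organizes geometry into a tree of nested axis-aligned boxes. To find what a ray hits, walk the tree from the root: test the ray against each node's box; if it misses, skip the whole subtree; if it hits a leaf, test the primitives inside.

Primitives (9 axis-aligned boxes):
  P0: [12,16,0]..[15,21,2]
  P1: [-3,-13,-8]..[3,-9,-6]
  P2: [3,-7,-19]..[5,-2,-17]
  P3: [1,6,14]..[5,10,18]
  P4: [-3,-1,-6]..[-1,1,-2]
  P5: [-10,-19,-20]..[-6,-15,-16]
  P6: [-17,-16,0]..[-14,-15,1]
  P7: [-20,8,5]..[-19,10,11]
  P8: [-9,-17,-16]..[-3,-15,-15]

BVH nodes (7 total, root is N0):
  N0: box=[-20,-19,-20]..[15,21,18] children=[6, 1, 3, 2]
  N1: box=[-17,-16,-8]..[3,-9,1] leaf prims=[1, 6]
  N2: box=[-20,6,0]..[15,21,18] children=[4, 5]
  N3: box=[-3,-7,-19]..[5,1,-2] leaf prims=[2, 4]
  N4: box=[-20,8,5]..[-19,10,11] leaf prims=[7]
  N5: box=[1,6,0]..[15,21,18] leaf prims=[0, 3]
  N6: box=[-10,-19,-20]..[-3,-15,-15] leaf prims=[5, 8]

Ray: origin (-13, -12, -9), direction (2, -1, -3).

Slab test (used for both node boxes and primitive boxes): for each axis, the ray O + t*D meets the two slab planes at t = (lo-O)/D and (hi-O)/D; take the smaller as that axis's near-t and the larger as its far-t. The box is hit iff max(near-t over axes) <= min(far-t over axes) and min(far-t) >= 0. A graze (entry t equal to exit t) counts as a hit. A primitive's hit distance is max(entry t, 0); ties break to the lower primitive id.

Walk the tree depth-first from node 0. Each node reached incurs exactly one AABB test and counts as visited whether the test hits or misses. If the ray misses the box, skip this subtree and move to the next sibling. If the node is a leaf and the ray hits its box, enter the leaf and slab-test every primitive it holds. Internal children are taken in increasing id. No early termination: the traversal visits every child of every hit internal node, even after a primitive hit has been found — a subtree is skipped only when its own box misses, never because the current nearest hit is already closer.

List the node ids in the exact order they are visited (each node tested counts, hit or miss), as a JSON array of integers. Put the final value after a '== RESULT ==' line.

Walk:
N0 x:[-7/2,14] y:[-33,7] z:[-9,11/3] -> hit [-7/2,11/3], descend [1, 2, 3, 6]
  N1 x:[-2,8] y:[-3,4] z:[-10/3,-1/3] -> miss, prune
  N2 x:[-7/2,14] y:[-33,-18] z:[-9,-3] -> miss, prune
  N3 x:[5,9] y:[-13,-5] z:[-7/3,10/3] -> miss, prune
  N6 x:[3/2,5] y:[3,7] z:[2,11/3] -> hit [3,11/3] leaf, test {P5@t=3, P8(miss)}

5 AABB tests over nodes [0, 1, 2, 3, 6]; 1 leaf entered; closest P5.

== RESULT ==
[0, 1, 2, 3, 6]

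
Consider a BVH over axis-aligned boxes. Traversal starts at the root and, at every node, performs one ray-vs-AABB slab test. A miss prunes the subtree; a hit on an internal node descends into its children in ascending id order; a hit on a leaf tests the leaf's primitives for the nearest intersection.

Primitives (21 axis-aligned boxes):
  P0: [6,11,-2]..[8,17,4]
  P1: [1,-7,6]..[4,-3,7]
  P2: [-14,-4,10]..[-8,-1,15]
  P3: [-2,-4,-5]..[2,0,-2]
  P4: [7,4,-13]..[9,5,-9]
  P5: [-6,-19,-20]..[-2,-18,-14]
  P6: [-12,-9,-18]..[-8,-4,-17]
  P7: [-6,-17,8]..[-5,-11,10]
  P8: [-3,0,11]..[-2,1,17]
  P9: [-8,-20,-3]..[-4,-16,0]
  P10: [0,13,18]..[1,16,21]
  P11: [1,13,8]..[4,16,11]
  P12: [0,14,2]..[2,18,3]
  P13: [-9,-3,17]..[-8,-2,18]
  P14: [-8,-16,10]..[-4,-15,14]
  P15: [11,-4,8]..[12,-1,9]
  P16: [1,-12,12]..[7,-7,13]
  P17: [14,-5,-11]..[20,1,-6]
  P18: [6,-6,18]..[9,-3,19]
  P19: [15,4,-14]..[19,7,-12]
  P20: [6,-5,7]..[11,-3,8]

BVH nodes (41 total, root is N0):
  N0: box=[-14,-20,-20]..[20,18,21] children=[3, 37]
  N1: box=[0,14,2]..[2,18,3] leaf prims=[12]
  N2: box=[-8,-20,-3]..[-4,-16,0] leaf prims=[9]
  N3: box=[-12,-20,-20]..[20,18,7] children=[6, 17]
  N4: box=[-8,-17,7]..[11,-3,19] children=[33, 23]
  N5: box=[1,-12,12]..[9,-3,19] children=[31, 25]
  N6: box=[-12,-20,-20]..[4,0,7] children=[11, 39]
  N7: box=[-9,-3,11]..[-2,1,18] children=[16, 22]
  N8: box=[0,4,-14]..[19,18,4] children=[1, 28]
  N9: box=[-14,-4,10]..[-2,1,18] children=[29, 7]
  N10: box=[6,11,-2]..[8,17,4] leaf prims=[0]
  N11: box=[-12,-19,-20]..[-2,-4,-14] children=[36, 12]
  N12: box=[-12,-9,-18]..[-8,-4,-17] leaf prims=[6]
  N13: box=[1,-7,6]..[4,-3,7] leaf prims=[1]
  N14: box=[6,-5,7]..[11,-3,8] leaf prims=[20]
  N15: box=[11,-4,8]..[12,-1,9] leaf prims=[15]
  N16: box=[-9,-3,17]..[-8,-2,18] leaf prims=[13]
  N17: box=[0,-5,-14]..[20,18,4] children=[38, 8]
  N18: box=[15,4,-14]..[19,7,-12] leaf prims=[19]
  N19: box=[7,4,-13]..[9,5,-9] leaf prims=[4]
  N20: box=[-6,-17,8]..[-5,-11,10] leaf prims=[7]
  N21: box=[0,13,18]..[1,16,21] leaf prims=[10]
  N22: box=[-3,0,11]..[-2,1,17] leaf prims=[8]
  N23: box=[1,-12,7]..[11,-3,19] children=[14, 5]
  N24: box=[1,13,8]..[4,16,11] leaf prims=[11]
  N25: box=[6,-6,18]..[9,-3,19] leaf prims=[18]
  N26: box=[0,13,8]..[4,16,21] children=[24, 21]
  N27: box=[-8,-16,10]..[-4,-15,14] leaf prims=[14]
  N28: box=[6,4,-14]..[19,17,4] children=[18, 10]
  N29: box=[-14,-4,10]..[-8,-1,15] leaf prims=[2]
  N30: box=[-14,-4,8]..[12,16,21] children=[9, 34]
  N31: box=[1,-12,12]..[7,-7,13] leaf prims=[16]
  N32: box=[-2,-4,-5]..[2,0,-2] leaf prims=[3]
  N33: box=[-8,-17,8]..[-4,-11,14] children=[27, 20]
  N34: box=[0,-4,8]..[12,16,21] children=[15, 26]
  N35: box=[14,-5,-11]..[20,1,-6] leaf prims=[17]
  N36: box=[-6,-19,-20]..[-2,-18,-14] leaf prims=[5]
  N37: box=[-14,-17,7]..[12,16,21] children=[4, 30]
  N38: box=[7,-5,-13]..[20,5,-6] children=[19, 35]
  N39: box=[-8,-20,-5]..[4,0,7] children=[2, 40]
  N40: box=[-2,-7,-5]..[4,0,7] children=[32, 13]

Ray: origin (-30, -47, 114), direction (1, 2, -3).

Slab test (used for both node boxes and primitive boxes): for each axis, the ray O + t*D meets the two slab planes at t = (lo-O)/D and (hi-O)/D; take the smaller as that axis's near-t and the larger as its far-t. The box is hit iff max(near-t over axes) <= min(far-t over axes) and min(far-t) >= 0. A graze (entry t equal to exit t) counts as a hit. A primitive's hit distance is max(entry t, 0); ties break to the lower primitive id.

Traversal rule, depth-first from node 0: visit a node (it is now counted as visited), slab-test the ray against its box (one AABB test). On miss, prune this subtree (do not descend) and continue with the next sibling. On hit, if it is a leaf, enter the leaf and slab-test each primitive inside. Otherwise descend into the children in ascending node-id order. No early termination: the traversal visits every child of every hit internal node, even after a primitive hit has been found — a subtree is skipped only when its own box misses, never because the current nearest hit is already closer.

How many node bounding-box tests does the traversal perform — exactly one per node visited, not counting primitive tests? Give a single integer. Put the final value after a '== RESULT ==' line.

Walk:
N0 x:[16,50] y:[27/2,65/2] z:[31,134/3] -> hit [31,65/2], descend [3, 37]
  N3 x:[18,50] y:[27/2,65/2] z:[107/3,134/3] -> miss, prune
  N37 x:[16,42] y:[15,63/2] z:[31,107/3] -> hit [31,63/2], descend [4, 30]
    N4 x:[22,41] y:[15,22] z:[95/3,107/3] -> miss, prune
    N30 x:[16,42] y:[43/2,63/2] z:[31,106/3] -> hit [31,63/2], descend [9, 34]
      N9 x:[16,28] y:[43/2,24] z:[32,104/3] -> miss, prune
      N34 x:[30,42] y:[43/2,63/2] z:[31,106/3] -> hit [31,63/2], descend [15, 26]
        N15 x:[41,42] y:[43/2,23] z:[35,106/3] -> miss, prune
        N26 x:[30,34] y:[30,63/2] z:[31,106/3] -> hit [31,63/2], descend [21, 24]
          N21 x:[30,31] y:[30,63/2] z:[31,32] -> hit [31,31] leaf, test {P10@t=31}
          N24 x:[31,34] y:[30,63/2] z:[103/3,106/3] -> miss, prune

11 AABB tests over nodes [0, 3, 37, 4, 30, 9, 34, 15, 26, 21, 24]; 1 leaf entered; closest P10.

== RESULT ==
11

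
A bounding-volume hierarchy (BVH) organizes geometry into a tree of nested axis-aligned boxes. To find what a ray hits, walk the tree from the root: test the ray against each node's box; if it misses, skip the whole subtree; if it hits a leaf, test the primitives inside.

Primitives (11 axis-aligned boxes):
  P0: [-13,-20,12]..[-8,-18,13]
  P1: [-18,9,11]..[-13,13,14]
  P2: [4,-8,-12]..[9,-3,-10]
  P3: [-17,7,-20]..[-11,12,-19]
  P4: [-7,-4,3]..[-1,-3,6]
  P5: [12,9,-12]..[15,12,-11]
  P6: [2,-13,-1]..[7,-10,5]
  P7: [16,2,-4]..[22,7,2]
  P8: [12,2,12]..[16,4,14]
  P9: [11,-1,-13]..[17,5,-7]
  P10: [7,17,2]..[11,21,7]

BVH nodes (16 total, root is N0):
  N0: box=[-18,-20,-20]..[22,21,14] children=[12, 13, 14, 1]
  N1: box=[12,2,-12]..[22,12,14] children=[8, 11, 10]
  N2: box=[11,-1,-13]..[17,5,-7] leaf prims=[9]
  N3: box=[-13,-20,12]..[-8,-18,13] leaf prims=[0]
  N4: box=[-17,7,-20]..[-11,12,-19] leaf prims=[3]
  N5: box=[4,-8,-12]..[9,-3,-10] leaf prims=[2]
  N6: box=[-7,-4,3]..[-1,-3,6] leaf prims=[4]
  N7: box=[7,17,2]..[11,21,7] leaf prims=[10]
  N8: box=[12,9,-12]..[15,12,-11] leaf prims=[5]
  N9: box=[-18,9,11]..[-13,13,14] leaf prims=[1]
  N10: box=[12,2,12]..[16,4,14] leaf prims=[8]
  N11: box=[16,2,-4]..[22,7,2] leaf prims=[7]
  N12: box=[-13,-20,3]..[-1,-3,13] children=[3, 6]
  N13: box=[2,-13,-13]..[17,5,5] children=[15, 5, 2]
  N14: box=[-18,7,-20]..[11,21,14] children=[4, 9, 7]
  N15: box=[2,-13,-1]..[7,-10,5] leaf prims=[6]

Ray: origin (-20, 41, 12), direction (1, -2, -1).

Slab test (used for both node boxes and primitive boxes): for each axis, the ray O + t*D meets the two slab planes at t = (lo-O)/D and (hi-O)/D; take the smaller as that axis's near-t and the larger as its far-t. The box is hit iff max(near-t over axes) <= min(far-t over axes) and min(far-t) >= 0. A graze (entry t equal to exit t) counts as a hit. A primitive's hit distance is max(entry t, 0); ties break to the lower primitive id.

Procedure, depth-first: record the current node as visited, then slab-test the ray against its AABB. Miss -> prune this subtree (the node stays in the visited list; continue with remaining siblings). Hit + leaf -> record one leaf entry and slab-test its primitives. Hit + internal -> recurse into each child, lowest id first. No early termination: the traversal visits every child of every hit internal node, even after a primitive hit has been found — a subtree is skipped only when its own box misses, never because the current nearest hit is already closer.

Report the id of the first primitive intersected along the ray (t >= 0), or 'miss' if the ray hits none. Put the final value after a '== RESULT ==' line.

Traverse from the root:
N0 x:[2,42] y:[10,61/2] z:[-2,32] -> hit [10,61/2], descend [1, 12, 13, 14]
  N1 x:[32,42] y:[29/2,39/2] z:[-2,24] -> miss, prune
  N12 x:[7,19] y:[22,61/2] z:[-1,9] -> miss, prune
  N13 x:[22,37] y:[18,27] z:[7,25] -> hit [22,25], descend [2, 5, 15]
    N2 x:[31,37] y:[18,21] z:[19,25] -> miss, prune
    N5 x:[24,29] y:[22,49/2] z:[22,24] -> hit [24,24] leaf, test {P2@t=24}
    N15 x:[22,27] y:[51/2,27] z:[7,13] -> miss, prune
  N14 x:[2,31] y:[10,17] z:[-2,32] -> hit [10,17], descend [4, 7, 9]
    N4 x:[3,9] y:[29/2,17] z:[31,32] -> miss, prune
    N7 x:[27,31] y:[10,12] z:[5,10] -> miss, prune
    N9 x:[2,7] y:[14,16] z:[-2,1] -> miss, prune

Summary -> nodes [0, 1, 12, 13, 2, 5, 15, 14, 4, 7, 9]; box-tests=11; leaf-entries=1; first=P2

== RESULT ==
2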